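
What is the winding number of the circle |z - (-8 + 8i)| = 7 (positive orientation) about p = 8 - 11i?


Step 1: Center c = (-8, 8), radius = 7
Step 2: |p - c|^2 = 16^2 + (-19)^2 = 617
Step 3: r^2 = 49
Step 4: |p-c| > r so winding number = 0

0


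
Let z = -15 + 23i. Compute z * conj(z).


Step 1: conj(z) = -15 - 23i
Step 2: z * conj(z) = (-15)^2 + 23^2
Step 3: = 225 + 529 = 754

754


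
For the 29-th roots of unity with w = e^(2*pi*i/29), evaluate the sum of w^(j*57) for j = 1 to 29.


Step 1: The sum sum_{j=1}^{n} w^(k*j) equals n if n | k, else 0.
Step 2: Here n = 29, k = 57
Step 3: Does n divide k? 29 | 57 -> False
Step 4: Sum = 0

0


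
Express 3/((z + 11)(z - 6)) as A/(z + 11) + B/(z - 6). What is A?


Step 1: Multiply both sides by (z + 11) and set z = -11
Step 2: A = 3 / (-11 - 6)
Step 3: A = 3 / (-17)
Step 4: A = -3/17

-3/17


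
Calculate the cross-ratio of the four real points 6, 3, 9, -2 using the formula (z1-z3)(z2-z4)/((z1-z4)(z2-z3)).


Step 1: (z1-z3)(z2-z4) = (-3) * 5 = -15
Step 2: (z1-z4)(z2-z3) = 8 * (-6) = -48
Step 3: Cross-ratio = 15/48 = 5/16

5/16


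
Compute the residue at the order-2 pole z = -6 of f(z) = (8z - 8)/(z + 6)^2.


Step 1: Pole of order 2 at z = -6
Step 2: Res = lim d/dz [(z + 6)^2 * f(z)] as z -> -6
Step 3: (z + 6)^2 * f(z) = 8z - 8
Step 4: d/dz[8z - 8] = 8

8


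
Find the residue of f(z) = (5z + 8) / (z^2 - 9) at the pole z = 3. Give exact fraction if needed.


Step 1: Q(z) = z^2 - 9 = (z - 3)(z + 3)
Step 2: Q'(z) = 2z
Step 3: Q'(3) = 6, P(3) = 23
Step 4: Res = P(3)/Q'(3) = 23/6 = 23/6

23/6


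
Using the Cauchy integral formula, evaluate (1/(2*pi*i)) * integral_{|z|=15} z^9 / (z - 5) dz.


Step 1: f(z) = z^9, a = 5 is inside |z| = 15
Step 2: By Cauchy integral formula: (1/(2pi*i)) * integral = f(a)
Step 3: f(5) = 5^9 = 1953125

1953125


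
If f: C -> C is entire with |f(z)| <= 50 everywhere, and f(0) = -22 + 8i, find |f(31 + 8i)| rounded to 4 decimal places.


Step 1: By Liouville's theorem, a bounded entire function is constant.
Step 2: f(z) = f(0) = -22 + 8i for all z.
Step 3: |f(w)| = |-22 + 8i| = sqrt(484 + 64)
Step 4: = 23.4094

23.4094


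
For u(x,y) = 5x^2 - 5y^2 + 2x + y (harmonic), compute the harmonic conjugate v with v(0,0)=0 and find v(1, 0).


Step 1: v_x = -u_y = 10y - 1
Step 2: v_y = u_x = 10x + 2
Step 3: v = 10xy - x + 2y + C
Step 4: v(0,0) = 0 => C = 0
Step 5: v(1, 0) = -1

-1


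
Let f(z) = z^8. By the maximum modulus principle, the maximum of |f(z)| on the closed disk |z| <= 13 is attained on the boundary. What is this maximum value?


Step 1: On |z| = 13, |f(z)| = |z|^8 = 13^8
Step 2: By maximum modulus principle, maximum is on boundary.
Step 3: Maximum = 815730721 = 815730721

815730721


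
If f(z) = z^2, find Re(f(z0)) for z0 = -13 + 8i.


Step 1: z0 = -13 + 8i
Step 2: z0^2 = (-13)^2 - 8^2 - 208i
Step 3: real part = 169 - 64 = 105

105


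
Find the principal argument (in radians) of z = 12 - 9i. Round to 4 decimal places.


Step 1: z = 12 - 9i
Step 2: arg(z) = atan2(-9, 12)
Step 3: arg(z) = -0.6435

-0.6435


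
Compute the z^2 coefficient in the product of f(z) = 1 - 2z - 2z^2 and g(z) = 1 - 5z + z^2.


Step 1: z^2 term in f*g comes from: (1)*(z^2) + (-2z)*(-5z) + (-2z^2)*(1)
Step 2: = 1 + 10 - 2
Step 3: = 9

9


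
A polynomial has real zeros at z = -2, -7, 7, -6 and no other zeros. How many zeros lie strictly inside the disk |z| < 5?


Step 1: Check each root:
  z = -2: |-2| = 2 < 5
  z = -7: |-7| = 7 >= 5
  z = 7: |7| = 7 >= 5
  z = -6: |-6| = 6 >= 5
Step 2: Count = 1

1


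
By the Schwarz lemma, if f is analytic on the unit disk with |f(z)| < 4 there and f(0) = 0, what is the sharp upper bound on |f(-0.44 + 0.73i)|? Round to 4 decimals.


Step 1: g = f/4 maps D -> D with g(0) = 0, so by the Schwarz lemma |g(z)| <= |z|, i.e. |f(z)| <= 4|z|; this is sharp (f(z) = 4z).
Step 2: |z0|^2 = (-0.44)^2 + 0.73^2 = 0.7265
Step 3: |z0| = sqrt(0.7265) = 0.85235
Step 4: Best bound = 4 * |z0| = 4 * 0.85235 = 3.4094

3.4094


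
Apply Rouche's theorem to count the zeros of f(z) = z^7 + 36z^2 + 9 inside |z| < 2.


Step 1: On |z| = 2 the three terms have sizes |z^7| = 2^7 = 128, |36z^2| = 36*2^2 = 144, |9| = 9
Step 2: The dominant term is g(z) = 36z^2; let h(z) = z^7 + 9 so f = g + h
Step 3: On |z| = 2: |g| = 144 and |h| <= 128 + 9 = 137
Step 4: Since 144 > 137, |h| < |g| on |z| = 2, so by Rouche f has the same number of zeros as g inside |z| < 2
Step 5: g(z) = 36z^2 has 2 zeros (at the origin, multiplicity 2) inside |z| < 2. Answer = 2

2


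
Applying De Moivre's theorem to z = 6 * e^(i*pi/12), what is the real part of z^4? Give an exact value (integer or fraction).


Step 1: By De Moivre's theorem, z^4 = 6^4 * e^(i*4*pi/12) = 1296 * (cos(pi/3) + i*sin(pi/3))
Step 2: |z|^4 = 6^4 = 1296
Step 3: The angle pi/3 already lies in [0, 2*pi)
Step 4: cos(pi/3) = 1/2
Step 5: Re(z^4) = 1296 * 1/2 = 648

648


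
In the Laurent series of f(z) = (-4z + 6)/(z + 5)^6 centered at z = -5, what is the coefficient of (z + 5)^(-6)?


Step 1: Write the numerator in powers of (z + 5): -4z + 6 = -4(z + 5) + (-4*(-5) + 6) = -4(z + 5) + 26
Step 2: Divide by (z + 5)^6: f(z) = 26(z + 5)^(-6) - 4(z + 5)^(-5)
Step 3: This finite sum is the Laurent series of f about z = -5.
Step 4: Coefficient of (z + 5)^(-6) = -4*(-5) + 6 = 26

26


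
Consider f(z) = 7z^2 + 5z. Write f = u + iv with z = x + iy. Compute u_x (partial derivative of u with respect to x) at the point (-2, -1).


Step 1: f(z) = 7(x+iy)^2 + 5(x+iy) + 0
Step 2: u = 7(x^2 - y^2) + 5x + 0
Step 3: u_x = 14x + 5
Step 4: At (-2, -1): u_x = -28 + 5 = -23

-23


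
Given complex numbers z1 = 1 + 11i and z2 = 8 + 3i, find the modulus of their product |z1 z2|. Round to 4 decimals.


Step 1: |z1| = sqrt(1^2 + 11^2) = sqrt(122)
Step 2: |z2| = sqrt(8^2 + 3^2) = sqrt(73)
Step 3: |z1*z2| = |z1|*|z2| = sqrt(122) * sqrt(73) = sqrt(122 * 73) = sqrt(8906)
Step 4: = 94.3716

94.3716


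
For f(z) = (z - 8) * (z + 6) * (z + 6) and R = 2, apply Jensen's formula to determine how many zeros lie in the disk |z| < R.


Jensen's formula: (1/2pi)*integral log|f(Re^it)|dt = log|f(0)| + sum_{|a_k|<R} log(R/|a_k|)
Step 1: f(0) = (-8) * 6 * 6 = -288
Step 2: log|f(0)| = log|8| + log|-6| + log|-6| = 5.663
Step 3: Zeros inside |z| < 2: none
Step 4: Jensen sum = (empty sum) = 0
Step 5: n(R) = number of terms in the Jensen sum = count of zeros inside |z| < 2 = 0

0


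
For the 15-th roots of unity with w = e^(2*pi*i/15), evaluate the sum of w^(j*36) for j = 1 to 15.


Step 1: The sum sum_{j=1}^{n} w^(k*j) equals n if n | k, else 0.
Step 2: Here n = 15, k = 36
Step 3: Does n divide k? 15 | 36 -> False
Step 4: Sum = 0

0


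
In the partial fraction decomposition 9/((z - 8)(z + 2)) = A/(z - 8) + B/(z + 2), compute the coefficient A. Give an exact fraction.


Step 1: Multiply both sides by (z - 8) and set z = 8
Step 2: A = 9 / (8 + 2)
Step 3: A = 9 / 10
Step 4: A = 9/10

9/10


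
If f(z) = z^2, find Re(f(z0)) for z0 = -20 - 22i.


Step 1: z0 = -20 - 22i
Step 2: z0^2 = (-20)^2 - (-22)^2 + 880i
Step 3: real part = 400 - 484 = -84

-84


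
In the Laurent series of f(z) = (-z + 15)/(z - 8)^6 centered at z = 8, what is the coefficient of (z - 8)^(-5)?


Step 1: Write the numerator in powers of (z - 8): -z + 15 = -(z - 8) + (-1*8 + 15) = -(z - 8) + 7
Step 2: Divide by (z - 8)^6: f(z) = 7(z - 8)^(-6) - (z - 8)^(-5)
Step 3: This finite sum is the Laurent series of f about z = 8.
Step 4: Coefficient of (z - 8)^(-5) = coefficient of (z - 8) in the re-centred numerator = -1

-1


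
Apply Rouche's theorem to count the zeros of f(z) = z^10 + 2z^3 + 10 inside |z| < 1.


Step 1: On |z| = 1 the three terms have sizes |z^10| = 1^10 = 1, |2z^3| = 2*1^3 = 2, |10| = 10
Step 2: The dominant term is g(z) = 10; let h(z) = z^10 + 2z^3 so f = g + h
Step 3: On |z| = 1: |g| = 10 and |h| <= 1 + 2 = 3
Step 4: Since 10 > 3, |h| < |g| on |z| = 1, so by Rouche f has the same number of zeros as g inside |z| < 1
Step 5: g(z) = 10 is a nonzero constant with no zeros inside |z| < 1. Answer = 0

0


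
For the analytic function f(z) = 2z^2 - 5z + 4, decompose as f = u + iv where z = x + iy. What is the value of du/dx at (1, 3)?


Step 1: f(z) = 2(x+iy)^2 - 5(x+iy) + 4
Step 2: u = 2(x^2 - y^2) - 5x + 4
Step 3: u_x = 4x - 5
Step 4: At (1, 3): u_x = 4 - 5 = -1

-1


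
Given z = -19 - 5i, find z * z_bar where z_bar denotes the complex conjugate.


Step 1: conj(z) = -19 + 5i
Step 2: z * conj(z) = (-19)^2 + (-5)^2
Step 3: = 361 + 25 = 386

386


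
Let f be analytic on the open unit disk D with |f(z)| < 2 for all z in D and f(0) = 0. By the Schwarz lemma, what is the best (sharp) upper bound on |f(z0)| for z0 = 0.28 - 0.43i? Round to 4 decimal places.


Step 1: g = f/2 maps D -> D with g(0) = 0, so by the Schwarz lemma |g(z)| <= |z|, i.e. |f(z)| <= 2|z|; this is sharp (f(z) = 2z).
Step 2: |z0|^2 = 0.28^2 + (-0.43)^2 = 0.2633
Step 3: |z0| = sqrt(0.2633) = 0.513128
Step 4: Best bound = 2 * |z0| = 2 * 0.513128 = 1.0263

1.0263


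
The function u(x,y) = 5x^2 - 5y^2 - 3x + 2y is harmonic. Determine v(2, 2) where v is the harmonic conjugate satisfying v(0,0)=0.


Step 1: v_x = -u_y = 10y - 2
Step 2: v_y = u_x = 10x - 3
Step 3: v = 10xy - 2x - 3y + C
Step 4: v(0,0) = 0 => C = 0
Step 5: v(2, 2) = 30

30


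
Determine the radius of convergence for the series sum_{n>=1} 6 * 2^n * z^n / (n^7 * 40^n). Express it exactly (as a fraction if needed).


Step 1: General term a_n = 6 * 2^n / (n^7 * 40^n)
Step 2: By the root test, |a_n|^(1/n) = 6^(1/n) * 2 / (n^(7/n) * 40) -> 2/40 as n -> infinity (since 6^(1/n) -> 1 and n^(7/n) -> 1)
Step 3: R = 1/lim|a_n|^(1/n) = 40/2 = 20

20


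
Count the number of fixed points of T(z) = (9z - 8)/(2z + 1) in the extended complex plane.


Step 1: Fixed points satisfy T(z) = z
Step 2: 2z^2 - 8z + 8 = 0
Step 3: Discriminant = (-8)^2 - 4*2*8 = 0
Step 4: Number of fixed points = 1

1


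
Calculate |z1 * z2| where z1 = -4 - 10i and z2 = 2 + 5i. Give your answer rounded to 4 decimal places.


Step 1: |z1| = sqrt((-4)^2 + (-10)^2) = sqrt(116)
Step 2: |z2| = sqrt(2^2 + 5^2) = sqrt(29)
Step 3: |z1*z2| = |z1|*|z2| = sqrt(116) * sqrt(29) = sqrt(116 * 29) = sqrt(3364)
Step 4: = 58.0

58.0


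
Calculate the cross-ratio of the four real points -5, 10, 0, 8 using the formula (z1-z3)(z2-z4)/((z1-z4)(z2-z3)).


Step 1: (z1-z3)(z2-z4) = (-5) * 2 = -10
Step 2: (z1-z4)(z2-z3) = (-13) * 10 = -130
Step 3: Cross-ratio = 10/130 = 1/13

1/13


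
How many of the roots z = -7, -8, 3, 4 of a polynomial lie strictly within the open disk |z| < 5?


Step 1: Check each root:
  z = -7: |-7| = 7 >= 5
  z = -8: |-8| = 8 >= 5
  z = 3: |3| = 3 < 5
  z = 4: |4| = 4 < 5
Step 2: Count = 2

2


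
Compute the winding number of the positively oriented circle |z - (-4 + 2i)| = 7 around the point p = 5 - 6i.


Step 1: Center c = (-4, 2), radius = 7
Step 2: |p - c|^2 = 9^2 + (-8)^2 = 145
Step 3: r^2 = 49
Step 4: |p-c| > r so winding number = 0

0


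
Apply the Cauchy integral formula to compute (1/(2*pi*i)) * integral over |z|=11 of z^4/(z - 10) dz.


Step 1: f(z) = z^4, a = 10 is inside |z| = 11
Step 2: By Cauchy integral formula: (1/(2pi*i)) * integral = f(a)
Step 3: f(10) = 10^4 = 10000

10000


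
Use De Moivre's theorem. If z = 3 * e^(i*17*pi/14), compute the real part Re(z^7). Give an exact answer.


Step 1: By De Moivre's theorem, z^7 = 3^7 * e^(i*7*17*pi/14) = 2187 * (cos(17*pi/2) + i*sin(17*pi/2))
Step 2: |z|^7 = 3^7 = 2187
Step 3: Reduce the angle mod 2*pi: 17*pi/2 - 8*pi = pi/2
Step 4: cos(pi/2) = 0
Step 5: Re(z^7) = 2187 * 0 = 0

0


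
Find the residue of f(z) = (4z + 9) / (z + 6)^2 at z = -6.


Step 1: Pole of order 2 at z = -6
Step 2: Res = lim d/dz [(z + 6)^2 * f(z)] as z -> -6
Step 3: (z + 6)^2 * f(z) = 4z + 9
Step 4: d/dz[4z + 9] = 4

4


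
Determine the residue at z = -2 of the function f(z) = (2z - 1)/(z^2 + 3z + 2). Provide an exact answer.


Step 1: Q(z) = z^2 + 3z + 2 = (z + 2)(z + 1)
Step 2: Q'(z) = 2z + 3
Step 3: Q'(-2) = -1, P(-2) = -5
Step 4: Res = P(-2)/Q'(-2) = -5/(-1) = 5

5


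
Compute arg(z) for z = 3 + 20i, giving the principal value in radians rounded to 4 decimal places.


Step 1: z = 3 + 20i
Step 2: arg(z) = atan2(20, 3)
Step 3: arg(z) = 1.4219

1.4219


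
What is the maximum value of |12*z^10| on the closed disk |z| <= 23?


Step 1: On |z| = 23, |f(z)| = 12 * |z|^10 = 12 * 23^10
Step 2: By maximum modulus principle, maximum is on boundary.
Step 3: Maximum = 12 * 41426511213649 = 497118134563788

497118134563788


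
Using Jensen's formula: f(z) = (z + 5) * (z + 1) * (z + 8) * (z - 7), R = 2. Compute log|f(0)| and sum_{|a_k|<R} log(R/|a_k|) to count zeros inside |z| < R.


Jensen's formula: (1/2pi)*integral log|f(Re^it)|dt = log|f(0)| + sum_{|a_k|<R} log(R/|a_k|)
Step 1: f(0) = 5 * 1 * 8 * (-7) = -280
Step 2: log|f(0)| = log|-5| + log|-1| + log|-8| + log|7| = 5.6348
Step 3: Zeros inside |z| < 2: -1
Step 4: Jensen sum = log(2/1) = 0.6931
Step 5: n(R) = number of terms in the Jensen sum = count of zeros inside |z| < 2 = 1

1


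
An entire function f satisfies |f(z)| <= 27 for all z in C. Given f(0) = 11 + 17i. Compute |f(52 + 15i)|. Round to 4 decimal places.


Step 1: By Liouville's theorem, a bounded entire function is constant.
Step 2: f(z) = f(0) = 11 + 17i for all z.
Step 3: |f(w)| = |11 + 17i| = sqrt(121 + 289)
Step 4: = 20.2485

20.2485


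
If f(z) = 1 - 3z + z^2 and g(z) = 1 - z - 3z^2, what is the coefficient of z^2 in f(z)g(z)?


Step 1: z^2 term in f*g comes from: (1)*(-3z^2) + (-3z)*(-z) + (z^2)*(1)
Step 2: = -3 + 3 + 1
Step 3: = 1

1


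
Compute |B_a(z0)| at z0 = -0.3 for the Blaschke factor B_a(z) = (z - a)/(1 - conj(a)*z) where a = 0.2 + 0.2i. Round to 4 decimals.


Step 1: Numerator z0 - a = -0.3 - (0.2 + 0.2i) = -0.5 - 0.2i
Step 2: Denominator 1 - conj(a)*z0 = 1 - (0.2 - 0.2i)*(-0.3) = 1.06 - 0.06i
Step 3: |z0 - a|^2 = (-0.5)^2 + (-0.2)^2 = 0.29; |1 - conj(a)*z0|^2 = 1.06^2 + (-0.06)^2 = 1.1272
Step 4: |B_a(-0.3)| = sqrt(0.29 / 1.1272) = sqrt(0.257275)
Step 5: = 0.5072

0.5072


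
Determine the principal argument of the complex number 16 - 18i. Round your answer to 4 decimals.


Step 1: z = 16 - 18i
Step 2: arg(z) = atan2(-18, 16)
Step 3: arg(z) = -0.8442

-0.8442


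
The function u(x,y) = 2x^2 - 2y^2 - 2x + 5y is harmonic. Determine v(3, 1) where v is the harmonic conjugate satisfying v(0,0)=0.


Step 1: v_x = -u_y = 4y - 5
Step 2: v_y = u_x = 4x - 2
Step 3: v = 4xy - 5x - 2y + C
Step 4: v(0,0) = 0 => C = 0
Step 5: v(3, 1) = -5

-5


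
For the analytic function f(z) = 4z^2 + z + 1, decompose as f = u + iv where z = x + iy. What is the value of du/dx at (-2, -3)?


Step 1: f(z) = 4(x+iy)^2 + (x+iy) + 1
Step 2: u = 4(x^2 - y^2) + x + 1
Step 3: u_x = 8x + 1
Step 4: At (-2, -3): u_x = -16 + 1 = -15

-15


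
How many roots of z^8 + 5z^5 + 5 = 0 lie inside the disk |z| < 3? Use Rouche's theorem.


Step 1: On |z| = 3 the three terms have sizes |z^8| = 3^8 = 6561, |5z^5| = 5*3^5 = 1215, |5| = 5
Step 2: The dominant term is g(z) = z^8; let h(z) = 5z^5 + 5 so f = g + h
Step 3: On |z| = 3: |g| = 6561 and |h| <= 1215 + 5 = 1220
Step 4: Since 6561 > 1220, |h| < |g| on |z| = 3, so by Rouche f has the same number of zeros as g inside |z| < 3
Step 5: g(z) = z^8 has 8 zeros (all at the origin) inside |z| < 3. Answer = 8

8


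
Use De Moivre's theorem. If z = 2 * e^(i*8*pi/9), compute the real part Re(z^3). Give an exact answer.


Step 1: By De Moivre's theorem, z^3 = 2^3 * e^(i*3*8*pi/9) = 8 * (cos(8*pi/3) + i*sin(8*pi/3))
Step 2: |z|^3 = 2^3 = 8
Step 3: Reduce the angle mod 2*pi: 8*pi/3 - 2*pi = 2*pi/3
Step 4: cos(2*pi/3) = -1/2
Step 5: Re(z^3) = 8 * (-1/2) = -4

-4


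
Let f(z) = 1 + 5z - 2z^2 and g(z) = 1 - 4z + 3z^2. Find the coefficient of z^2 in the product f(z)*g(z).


Step 1: z^2 term in f*g comes from: (1)*(3z^2) + (5z)*(-4z) + (-2z^2)*(1)
Step 2: = 3 - 20 - 2
Step 3: = -19

-19


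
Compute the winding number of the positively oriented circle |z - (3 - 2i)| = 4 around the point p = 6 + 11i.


Step 1: Center c = (3, -2), radius = 4
Step 2: |p - c|^2 = 3^2 + 13^2 = 178
Step 3: r^2 = 16
Step 4: |p-c| > r so winding number = 0

0


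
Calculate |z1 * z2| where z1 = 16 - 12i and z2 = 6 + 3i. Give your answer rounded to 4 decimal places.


Step 1: |z1| = sqrt(16^2 + (-12)^2) = sqrt(400)
Step 2: |z2| = sqrt(6^2 + 3^2) = sqrt(45)
Step 3: |z1*z2| = |z1|*|z2| = sqrt(400) * sqrt(45) = sqrt(400 * 45) = sqrt(18000)
Step 4: = 134.1641

134.1641


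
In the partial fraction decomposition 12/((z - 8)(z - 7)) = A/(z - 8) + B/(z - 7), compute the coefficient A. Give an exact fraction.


Step 1: Multiply both sides by (z - 8) and set z = 8
Step 2: A = 12 / (8 - 7)
Step 3: A = 12 / 1
Step 4: A = 12

12


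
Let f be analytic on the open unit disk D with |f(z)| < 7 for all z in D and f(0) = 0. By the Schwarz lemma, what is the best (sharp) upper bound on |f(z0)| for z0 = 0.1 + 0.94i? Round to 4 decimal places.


Step 1: g = f/7 maps D -> D with g(0) = 0, so by the Schwarz lemma |g(z)| <= |z|, i.e. |f(z)| <= 7|z|; this is sharp (f(z) = 7z).
Step 2: |z0|^2 = 0.1^2 + 0.94^2 = 0.8936
Step 3: |z0| = sqrt(0.8936) = 0.945304
Step 4: Best bound = 7 * |z0| = 7 * 0.945304 = 6.6171

6.6171


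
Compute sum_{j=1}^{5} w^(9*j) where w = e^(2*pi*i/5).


Step 1: The sum sum_{j=1}^{n} w^(k*j) equals n if n | k, else 0.
Step 2: Here n = 5, k = 9
Step 3: Does n divide k? 5 | 9 -> False
Step 4: Sum = 0

0


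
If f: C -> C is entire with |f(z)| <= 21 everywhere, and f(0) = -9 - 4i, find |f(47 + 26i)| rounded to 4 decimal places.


Step 1: By Liouville's theorem, a bounded entire function is constant.
Step 2: f(z) = f(0) = -9 - 4i for all z.
Step 3: |f(w)| = |-9 - 4i| = sqrt(81 + 16)
Step 4: = 9.8489

9.8489


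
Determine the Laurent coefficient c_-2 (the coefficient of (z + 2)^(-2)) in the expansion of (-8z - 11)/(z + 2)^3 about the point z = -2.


Step 1: Write the numerator in powers of (z + 2): -8z - 11 = -8(z + 2) + (-8*(-2) - 11) = -8(z + 2) + 5
Step 2: Divide by (z + 2)^3: f(z) = 5(z + 2)^(-3) - 8(z + 2)^(-2)
Step 3: This finite sum is the Laurent series of f about z = -2.
Step 4: Coefficient of (z + 2)^(-2) = coefficient of (z + 2) in the re-centred numerator = -8

-8


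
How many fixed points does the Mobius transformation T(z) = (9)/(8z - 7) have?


Step 1: Fixed points satisfy T(z) = z
Step 2: 8z^2 - 7z - 9 = 0
Step 3: Discriminant = (-7)^2 - 4*8*(-9) = 337
Step 4: Number of fixed points = 2

2


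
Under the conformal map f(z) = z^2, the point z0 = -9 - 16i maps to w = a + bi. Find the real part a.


Step 1: z0 = -9 - 16i
Step 2: z0^2 = (-9)^2 - (-16)^2 + 288i
Step 3: real part = 81 - 256 = -175

-175


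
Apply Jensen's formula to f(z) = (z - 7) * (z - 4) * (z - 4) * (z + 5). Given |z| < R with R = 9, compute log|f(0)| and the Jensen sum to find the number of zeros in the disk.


Jensen's formula: (1/2pi)*integral log|f(Re^it)|dt = log|f(0)| + sum_{|a_k|<R} log(R/|a_k|)
Step 1: f(0) = (-7) * (-4) * (-4) * 5 = -560
Step 2: log|f(0)| = log|7| + log|4| + log|4| + log|-5| = 6.3279
Step 3: Zeros inside |z| < 9: 7, 4, 4, -5
Step 4: Jensen sum = log(9/7) + log(9/4) + log(9/4) + log(9/5) = 2.461
Step 5: n(R) = number of terms in the Jensen sum = count of zeros inside |z| < 9 = 4

4


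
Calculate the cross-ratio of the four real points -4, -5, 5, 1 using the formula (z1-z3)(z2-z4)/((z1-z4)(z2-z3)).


Step 1: (z1-z3)(z2-z4) = (-9) * (-6) = 54
Step 2: (z1-z4)(z2-z3) = (-5) * (-10) = 50
Step 3: Cross-ratio = 54/50 = 27/25

27/25


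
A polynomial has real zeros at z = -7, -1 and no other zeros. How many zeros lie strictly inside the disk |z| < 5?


Step 1: Check each root:
  z = -7: |-7| = 7 >= 5
  z = -1: |-1| = 1 < 5
Step 2: Count = 1

1


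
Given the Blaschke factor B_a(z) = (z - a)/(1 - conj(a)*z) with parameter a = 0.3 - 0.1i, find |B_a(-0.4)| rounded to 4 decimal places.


Step 1: Numerator z0 - a = -0.4 - (0.3 - 0.1i) = -0.7 + 0.1i
Step 2: Denominator 1 - conj(a)*z0 = 1 - (0.3 + 0.1i)*(-0.4) = 1.12 + 0.04i
Step 3: |z0 - a|^2 = (-0.7)^2 + 0.1^2 = 0.5; |1 - conj(a)*z0|^2 = 1.12^2 + 0.04^2 = 1.256
Step 4: |B_a(-0.4)| = sqrt(0.5 / 1.256) = sqrt(0.398089)
Step 5: = 0.6309

0.6309


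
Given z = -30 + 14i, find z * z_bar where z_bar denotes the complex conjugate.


Step 1: conj(z) = -30 - 14i
Step 2: z * conj(z) = (-30)^2 + 14^2
Step 3: = 900 + 196 = 1096

1096


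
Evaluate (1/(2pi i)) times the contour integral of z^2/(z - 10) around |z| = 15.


Step 1: f(z) = z^2, a = 10 is inside |z| = 15
Step 2: By Cauchy integral formula: (1/(2pi*i)) * integral = f(a)
Step 3: f(10) = 10^2 = 100

100


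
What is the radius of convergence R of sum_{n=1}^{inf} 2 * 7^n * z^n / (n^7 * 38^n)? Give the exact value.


Step 1: General term a_n = 2 * 7^n / (n^7 * 38^n)
Step 2: By the root test, |a_n|^(1/n) = 2^(1/n) * 7 / (n^(7/n) * 38) -> 7/38 as n -> infinity (since 2^(1/n) -> 1 and n^(7/n) -> 1)
Step 3: R = 1/lim|a_n|^(1/n) = 38/7

38/7


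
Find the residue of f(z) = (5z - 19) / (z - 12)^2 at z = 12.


Step 1: Pole of order 2 at z = 12
Step 2: Res = lim d/dz [(z - 12)^2 * f(z)] as z -> 12
Step 3: (z - 12)^2 * f(z) = 5z - 19
Step 4: d/dz[5z - 19] = 5

5


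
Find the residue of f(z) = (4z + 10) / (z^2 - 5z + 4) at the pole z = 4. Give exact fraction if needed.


Step 1: Q(z) = z^2 - 5z + 4 = (z - 4)(z - 1)
Step 2: Q'(z) = 2z - 5
Step 3: Q'(4) = 3, P(4) = 26
Step 4: Res = P(4)/Q'(4) = 26/3 = 26/3

26/3


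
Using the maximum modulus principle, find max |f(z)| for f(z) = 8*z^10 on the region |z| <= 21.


Step 1: On |z| = 21, |f(z)| = 8 * |z|^10 = 8 * 21^10
Step 2: By maximum modulus principle, maximum is on boundary.
Step 3: Maximum = 8 * 16679880978201 = 133439047825608

133439047825608


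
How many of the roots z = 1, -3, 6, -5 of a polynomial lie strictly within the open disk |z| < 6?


Step 1: Check each root:
  z = 1: |1| = 1 < 6
  z = -3: |-3| = 3 < 6
  z = 6: |6| = 6 >= 6
  z = -5: |-5| = 5 < 6
Step 2: Count = 3

3


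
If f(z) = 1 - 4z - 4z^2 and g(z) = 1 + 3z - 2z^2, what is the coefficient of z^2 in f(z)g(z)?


Step 1: z^2 term in f*g comes from: (1)*(-2z^2) + (-4z)*(3z) + (-4z^2)*(1)
Step 2: = -2 - 12 - 4
Step 3: = -18

-18


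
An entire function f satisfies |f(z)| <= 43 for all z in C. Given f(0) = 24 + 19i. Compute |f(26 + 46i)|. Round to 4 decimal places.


Step 1: By Liouville's theorem, a bounded entire function is constant.
Step 2: f(z) = f(0) = 24 + 19i for all z.
Step 3: |f(w)| = |24 + 19i| = sqrt(576 + 361)
Step 4: = 30.6105

30.6105


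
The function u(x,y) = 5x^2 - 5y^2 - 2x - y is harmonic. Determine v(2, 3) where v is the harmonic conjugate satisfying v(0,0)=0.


Step 1: v_x = -u_y = 10y + 1
Step 2: v_y = u_x = 10x - 2
Step 3: v = 10xy + x - 2y + C
Step 4: v(0,0) = 0 => C = 0
Step 5: v(2, 3) = 56

56


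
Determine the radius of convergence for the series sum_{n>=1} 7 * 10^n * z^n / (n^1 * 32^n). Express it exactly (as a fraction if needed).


Step 1: General term a_n = 7 * 10^n / (n^1 * 32^n)
Step 2: By the root test, |a_n|^(1/n) = 7^(1/n) * 10 / (n^(1/n) * 32) -> 10/32 as n -> infinity (since 7^(1/n) -> 1 and n^(1/n) -> 1)
Step 3: R = 1/lim|a_n|^(1/n) = 32/10 = 16/5

16/5


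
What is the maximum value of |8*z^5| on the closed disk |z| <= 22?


Step 1: On |z| = 22, |f(z)| = 8 * |z|^5 = 8 * 22^5
Step 2: By maximum modulus principle, maximum is on boundary.
Step 3: Maximum = 8 * 5153632 = 41229056

41229056


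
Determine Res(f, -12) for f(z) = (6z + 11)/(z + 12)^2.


Step 1: Pole of order 2 at z = -12
Step 2: Res = lim d/dz [(z + 12)^2 * f(z)] as z -> -12
Step 3: (z + 12)^2 * f(z) = 6z + 11
Step 4: d/dz[6z + 11] = 6

6


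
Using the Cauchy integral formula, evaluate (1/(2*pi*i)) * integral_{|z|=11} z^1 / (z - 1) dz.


Step 1: f(z) = z^1, a = 1 is inside |z| = 11
Step 2: By Cauchy integral formula: (1/(2pi*i)) * integral = f(a)
Step 3: f(1) = 1^1 = 1

1


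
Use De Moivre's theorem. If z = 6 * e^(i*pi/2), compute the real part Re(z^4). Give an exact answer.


Step 1: By De Moivre's theorem, z^4 = 6^4 * e^(i*4*pi/2) = 1296 * (cos(2*pi) + i*sin(2*pi))
Step 2: |z|^4 = 6^4 = 1296
Step 3: Reduce the angle mod 2*pi: 2*pi - 2*pi = 0
Step 4: cos(0) = 1
Step 5: Re(z^4) = 1296 * 1 = 1296

1296


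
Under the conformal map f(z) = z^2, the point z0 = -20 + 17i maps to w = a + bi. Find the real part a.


Step 1: z0 = -20 + 17i
Step 2: z0^2 = (-20)^2 - 17^2 - 680i
Step 3: real part = 400 - 289 = 111

111


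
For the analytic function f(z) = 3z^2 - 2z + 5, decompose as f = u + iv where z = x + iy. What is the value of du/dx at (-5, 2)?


Step 1: f(z) = 3(x+iy)^2 - 2(x+iy) + 5
Step 2: u = 3(x^2 - y^2) - 2x + 5
Step 3: u_x = 6x - 2
Step 4: At (-5, 2): u_x = -30 - 2 = -32

-32


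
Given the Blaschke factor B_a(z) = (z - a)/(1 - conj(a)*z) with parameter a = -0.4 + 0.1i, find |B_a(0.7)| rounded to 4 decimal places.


Step 1: Numerator z0 - a = 0.7 - (-0.4 + 0.1i) = 1.1 - 0.1i
Step 2: Denominator 1 - conj(a)*z0 = 1 - (-0.4 - 0.1i)*0.7 = 1.28 + 0.07i
Step 3: |z0 - a|^2 = 1.1^2 + (-0.1)^2 = 1.22; |1 - conj(a)*z0|^2 = 1.28^2 + 0.07^2 = 1.6433
Step 4: |B_a(0.7)| = sqrt(1.22 / 1.6433) = sqrt(0.742409)
Step 5: = 0.8616

0.8616


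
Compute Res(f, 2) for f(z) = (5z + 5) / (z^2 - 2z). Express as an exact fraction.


Step 1: Q(z) = z^2 - 2z = (z - 2)(z)
Step 2: Q'(z) = 2z - 2
Step 3: Q'(2) = 2, P(2) = 15
Step 4: Res = P(2)/Q'(2) = 15/2 = 15/2

15/2


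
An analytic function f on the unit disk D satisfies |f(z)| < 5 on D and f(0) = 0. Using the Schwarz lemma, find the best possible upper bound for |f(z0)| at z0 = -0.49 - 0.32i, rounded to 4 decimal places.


Step 1: g = f/5 maps D -> D with g(0) = 0, so by the Schwarz lemma |g(z)| <= |z|, i.e. |f(z)| <= 5|z|; this is sharp (f(z) = 5z).
Step 2: |z0|^2 = (-0.49)^2 + (-0.32)^2 = 0.3425
Step 3: |z0| = sqrt(0.3425) = 0.585235
Step 4: Best bound = 5 * |z0| = 5 * 0.585235 = 2.9262

2.9262


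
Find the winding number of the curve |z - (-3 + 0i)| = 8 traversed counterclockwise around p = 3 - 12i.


Step 1: Center c = (-3, 0), radius = 8
Step 2: |p - c|^2 = 6^2 + (-12)^2 = 180
Step 3: r^2 = 64
Step 4: |p-c| > r so winding number = 0

0


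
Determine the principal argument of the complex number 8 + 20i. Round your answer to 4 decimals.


Step 1: z = 8 + 20i
Step 2: arg(z) = atan2(20, 8)
Step 3: arg(z) = 1.1903

1.1903


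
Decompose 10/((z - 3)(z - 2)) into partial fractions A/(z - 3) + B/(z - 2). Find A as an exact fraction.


Step 1: Multiply both sides by (z - 3) and set z = 3
Step 2: A = 10 / (3 - 2)
Step 3: A = 10 / 1
Step 4: A = 10

10


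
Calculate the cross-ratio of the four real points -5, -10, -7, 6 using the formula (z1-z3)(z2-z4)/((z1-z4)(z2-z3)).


Step 1: (z1-z3)(z2-z4) = 2 * (-16) = -32
Step 2: (z1-z4)(z2-z3) = (-11) * (-3) = 33
Step 3: Cross-ratio = -32/33 = -32/33

-32/33


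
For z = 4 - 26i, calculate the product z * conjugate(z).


Step 1: conj(z) = 4 + 26i
Step 2: z * conj(z) = 4^2 + (-26)^2
Step 3: = 16 + 676 = 692

692


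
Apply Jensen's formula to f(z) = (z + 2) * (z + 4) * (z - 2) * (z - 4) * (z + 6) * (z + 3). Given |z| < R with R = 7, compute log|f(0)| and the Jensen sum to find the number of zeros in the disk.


Jensen's formula: (1/2pi)*integral log|f(Re^it)|dt = log|f(0)| + sum_{|a_k|<R} log(R/|a_k|)
Step 1: f(0) = 2 * 4 * (-2) * (-4) * 6 * 3 = 1152
Step 2: log|f(0)| = log|-2| + log|-4| + log|2| + log|4| + log|-6| + log|-3| = 7.0493
Step 3: Zeros inside |z| < 7: -2, -4, 2, 4, -6, -3
Step 4: Jensen sum = log(7/2) + log(7/4) + log(7/2) + log(7/4) + log(7/6) + log(7/3) = 4.6262
Step 5: n(R) = number of terms in the Jensen sum = count of zeros inside |z| < 7 = 6

6


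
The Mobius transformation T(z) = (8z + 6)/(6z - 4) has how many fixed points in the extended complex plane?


Step 1: Fixed points satisfy T(z) = z
Step 2: 6z^2 - 12z - 6 = 0
Step 3: Discriminant = (-12)^2 - 4*6*(-6) = 288
Step 4: Number of fixed points = 2

2


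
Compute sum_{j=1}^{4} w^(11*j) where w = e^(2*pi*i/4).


Step 1: The sum sum_{j=1}^{n} w^(k*j) equals n if n | k, else 0.
Step 2: Here n = 4, k = 11
Step 3: Does n divide k? 4 | 11 -> False
Step 4: Sum = 0

0


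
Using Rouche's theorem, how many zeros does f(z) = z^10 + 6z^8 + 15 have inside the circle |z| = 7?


Step 1: On |z| = 7 the three terms have sizes |z^10| = 7^10 = 282475249, |6z^8| = 6*7^8 = 34588806, |15| = 15
Step 2: The dominant term is g(z) = z^10; let h(z) = 6z^8 + 15 so f = g + h
Step 3: On |z| = 7: |g| = 282475249 and |h| <= 34588806 + 15 = 34588821
Step 4: Since 282475249 > 34588821, |h| < |g| on |z| = 7, so by Rouche f has the same number of zeros as g inside |z| < 7
Step 5: g(z) = z^10 has 10 zeros (all at the origin) inside |z| < 7. Answer = 10

10


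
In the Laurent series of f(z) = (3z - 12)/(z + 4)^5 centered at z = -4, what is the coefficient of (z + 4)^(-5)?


Step 1: Write the numerator in powers of (z + 4): 3z - 12 = 3(z + 4) + (3*(-4) - 12) = 3(z + 4) - 24
Step 2: Divide by (z + 4)^5: f(z) = -24(z + 4)^(-5) + 3(z + 4)^(-4)
Step 3: This finite sum is the Laurent series of f about z = -4.
Step 4: Coefficient of (z + 4)^(-5) = 3*(-4) - 12 = -24

-24


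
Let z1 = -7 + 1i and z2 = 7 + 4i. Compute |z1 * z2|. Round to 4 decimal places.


Step 1: |z1| = sqrt((-7)^2 + 1^2) = sqrt(50)
Step 2: |z2| = sqrt(7^2 + 4^2) = sqrt(65)
Step 3: |z1*z2| = |z1|*|z2| = sqrt(50) * sqrt(65) = sqrt(50 * 65) = sqrt(3250)
Step 4: = 57.0088

57.0088


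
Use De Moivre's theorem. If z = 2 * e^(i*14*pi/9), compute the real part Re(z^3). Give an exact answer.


Step 1: By De Moivre's theorem, z^3 = 2^3 * e^(i*3*14*pi/9) = 8 * (cos(14*pi/3) + i*sin(14*pi/3))
Step 2: |z|^3 = 2^3 = 8
Step 3: Reduce the angle mod 2*pi: 14*pi/3 - 4*pi = 2*pi/3
Step 4: cos(2*pi/3) = -1/2
Step 5: Re(z^3) = 8 * (-1/2) = -4

-4


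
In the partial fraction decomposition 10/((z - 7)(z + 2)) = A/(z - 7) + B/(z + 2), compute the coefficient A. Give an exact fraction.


Step 1: Multiply both sides by (z - 7) and set z = 7
Step 2: A = 10 / (7 + 2)
Step 3: A = 10 / 9
Step 4: A = 10/9

10/9


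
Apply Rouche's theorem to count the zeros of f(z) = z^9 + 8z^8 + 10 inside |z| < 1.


Step 1: On |z| = 1 the three terms have sizes |z^9| = 1^9 = 1, |8z^8| = 8*1^8 = 8, |10| = 10
Step 2: The dominant term is g(z) = 10; let h(z) = z^9 + 8z^8 so f = g + h
Step 3: On |z| = 1: |g| = 10 and |h| <= 1 + 8 = 9
Step 4: Since 10 > 9, |h| < |g| on |z| = 1, so by Rouche f has the same number of zeros as g inside |z| < 1
Step 5: g(z) = 10 is a nonzero constant with no zeros inside |z| < 1. Answer = 0

0


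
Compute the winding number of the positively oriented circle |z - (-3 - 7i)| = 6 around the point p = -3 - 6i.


Step 1: Center c = (-3, -7), radius = 6
Step 2: |p - c|^2 = 0^2 + 1^2 = 1
Step 3: r^2 = 36
Step 4: |p-c| < r so winding number = 1

1


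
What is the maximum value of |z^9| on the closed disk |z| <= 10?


Step 1: On |z| = 10, |f(z)| = |z|^9 = 10^9
Step 2: By maximum modulus principle, maximum is on boundary.
Step 3: Maximum = 1000000000 = 1000000000

1000000000


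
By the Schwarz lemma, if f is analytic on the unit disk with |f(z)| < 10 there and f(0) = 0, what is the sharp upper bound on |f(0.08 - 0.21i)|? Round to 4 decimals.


Step 1: g = f/10 maps D -> D with g(0) = 0, so by the Schwarz lemma |g(z)| <= |z|, i.e. |f(z)| <= 10|z|; this is sharp (f(z) = 10z).
Step 2: |z0|^2 = 0.08^2 + (-0.21)^2 = 0.0505
Step 3: |z0| = sqrt(0.0505) = 0.224722
Step 4: Best bound = 10 * |z0| = 10 * 0.224722 = 2.2472

2.2472


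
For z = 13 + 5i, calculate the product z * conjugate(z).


Step 1: conj(z) = 13 - 5i
Step 2: z * conj(z) = 13^2 + 5^2
Step 3: = 169 + 25 = 194

194


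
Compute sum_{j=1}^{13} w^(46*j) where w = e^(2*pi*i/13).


Step 1: The sum sum_{j=1}^{n} w^(k*j) equals n if n | k, else 0.
Step 2: Here n = 13, k = 46
Step 3: Does n divide k? 13 | 46 -> False
Step 4: Sum = 0

0


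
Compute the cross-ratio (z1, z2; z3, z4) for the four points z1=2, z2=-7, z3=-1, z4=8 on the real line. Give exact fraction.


Step 1: (z1-z3)(z2-z4) = 3 * (-15) = -45
Step 2: (z1-z4)(z2-z3) = (-6) * (-6) = 36
Step 3: Cross-ratio = -45/36 = -5/4

-5/4


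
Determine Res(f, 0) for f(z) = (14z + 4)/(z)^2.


Step 1: Pole of order 2 at z = 0
Step 2: Res = lim d/dz [(z)^2 * f(z)] as z -> 0
Step 3: (z)^2 * f(z) = 14z + 4
Step 4: d/dz[14z + 4] = 14

14


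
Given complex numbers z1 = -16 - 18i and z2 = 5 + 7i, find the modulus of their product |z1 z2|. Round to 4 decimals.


Step 1: |z1| = sqrt((-16)^2 + (-18)^2) = sqrt(580)
Step 2: |z2| = sqrt(5^2 + 7^2) = sqrt(74)
Step 3: |z1*z2| = |z1|*|z2| = sqrt(580) * sqrt(74) = sqrt(580 * 74) = sqrt(42920)
Step 4: = 207.1714

207.1714


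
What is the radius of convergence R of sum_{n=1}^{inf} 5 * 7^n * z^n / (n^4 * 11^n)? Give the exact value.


Step 1: General term a_n = 5 * 7^n / (n^4 * 11^n)
Step 2: By the root test, |a_n|^(1/n) = 5^(1/n) * 7 / (n^(4/n) * 11) -> 7/11 as n -> infinity (since 5^(1/n) -> 1 and n^(4/n) -> 1)
Step 3: R = 1/lim|a_n|^(1/n) = 11/7

11/7


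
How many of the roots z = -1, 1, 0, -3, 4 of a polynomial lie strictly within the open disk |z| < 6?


Step 1: Check each root:
  z = -1: |-1| = 1 < 6
  z = 1: |1| = 1 < 6
  z = 0: |0| = 0 < 6
  z = -3: |-3| = 3 < 6
  z = 4: |4| = 4 < 6
Step 2: Count = 5

5


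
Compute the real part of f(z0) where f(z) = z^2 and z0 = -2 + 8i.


Step 1: z0 = -2 + 8i
Step 2: z0^2 = (-2)^2 - 8^2 - 32i
Step 3: real part = 4 - 64 = -60

-60


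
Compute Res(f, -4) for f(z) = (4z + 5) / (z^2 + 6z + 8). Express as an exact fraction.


Step 1: Q(z) = z^2 + 6z + 8 = (z + 4)(z + 2)
Step 2: Q'(z) = 2z + 6
Step 3: Q'(-4) = -2, P(-4) = -11
Step 4: Res = P(-4)/Q'(-4) = -11/(-2) = 11/2

11/2


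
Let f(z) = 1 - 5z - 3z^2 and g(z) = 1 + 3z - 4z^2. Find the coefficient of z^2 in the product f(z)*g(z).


Step 1: z^2 term in f*g comes from: (1)*(-4z^2) + (-5z)*(3z) + (-3z^2)*(1)
Step 2: = -4 - 15 - 3
Step 3: = -22

-22


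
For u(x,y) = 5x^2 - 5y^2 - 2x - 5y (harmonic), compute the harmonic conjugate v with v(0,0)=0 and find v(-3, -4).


Step 1: v_x = -u_y = 10y + 5
Step 2: v_y = u_x = 10x - 2
Step 3: v = 10xy + 5x - 2y + C
Step 4: v(0,0) = 0 => C = 0
Step 5: v(-3, -4) = 113

113


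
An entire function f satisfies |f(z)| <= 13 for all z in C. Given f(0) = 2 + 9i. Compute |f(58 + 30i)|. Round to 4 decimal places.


Step 1: By Liouville's theorem, a bounded entire function is constant.
Step 2: f(z) = f(0) = 2 + 9i for all z.
Step 3: |f(w)| = |2 + 9i| = sqrt(4 + 81)
Step 4: = 9.2195

9.2195


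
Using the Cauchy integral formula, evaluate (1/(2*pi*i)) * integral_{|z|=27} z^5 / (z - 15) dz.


Step 1: f(z) = z^5, a = 15 is inside |z| = 27
Step 2: By Cauchy integral formula: (1/(2pi*i)) * integral = f(a)
Step 3: f(15) = 15^5 = 759375

759375


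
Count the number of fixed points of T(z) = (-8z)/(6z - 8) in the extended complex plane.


Step 1: Fixed points satisfy T(z) = z
Step 2: 6z^2 = 0
Step 3: Discriminant = 0^2 - 4*6*0 = 0
Step 4: Number of fixed points = 1

1


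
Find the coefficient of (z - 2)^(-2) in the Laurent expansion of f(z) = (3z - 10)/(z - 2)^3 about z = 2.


Step 1: Write the numerator in powers of (z - 2): 3z - 10 = 3(z - 2) + (3*2 - 10) = 3(z - 2) - 4
Step 2: Divide by (z - 2)^3: f(z) = -4(z - 2)^(-3) + 3(z - 2)^(-2)
Step 3: This finite sum is the Laurent series of f about z = 2.
Step 4: Coefficient of (z - 2)^(-2) = coefficient of (z - 2) in the re-centred numerator = 3

3


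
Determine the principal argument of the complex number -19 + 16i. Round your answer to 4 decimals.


Step 1: z = -19 + 16i
Step 2: arg(z) = atan2(16, -19)
Step 3: arg(z) = 2.4417

2.4417


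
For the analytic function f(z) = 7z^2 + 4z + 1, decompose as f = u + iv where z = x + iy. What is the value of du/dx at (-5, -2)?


Step 1: f(z) = 7(x+iy)^2 + 4(x+iy) + 1
Step 2: u = 7(x^2 - y^2) + 4x + 1
Step 3: u_x = 14x + 4
Step 4: At (-5, -2): u_x = -70 + 4 = -66

-66


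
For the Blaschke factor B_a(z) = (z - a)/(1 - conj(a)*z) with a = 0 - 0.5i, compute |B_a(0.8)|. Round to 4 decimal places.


Step 1: Numerator z0 - a = 0.8 - (0 - 0.5i) = 0.8 + 0.5i
Step 2: Denominator 1 - conj(a)*z0 = 1 - (0 + 0.5i)*0.8 = 1 - 0.4i
Step 3: |z0 - a|^2 = 0.8^2 + 0.5^2 = 0.89; |1 - conj(a)*z0|^2 = 1^2 + (-0.4)^2 = 1.16
Step 4: |B_a(0.8)| = sqrt(0.89 / 1.16) = sqrt(0.767241)
Step 5: = 0.8759

0.8759


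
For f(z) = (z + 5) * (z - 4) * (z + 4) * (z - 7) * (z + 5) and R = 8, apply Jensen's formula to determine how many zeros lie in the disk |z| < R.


Jensen's formula: (1/2pi)*integral log|f(Re^it)|dt = log|f(0)| + sum_{|a_k|<R} log(R/|a_k|)
Step 1: f(0) = 5 * (-4) * 4 * (-7) * 5 = 2800
Step 2: log|f(0)| = log|-5| + log|4| + log|-4| + log|7| + log|-5| = 7.9374
Step 3: Zeros inside |z| < 8: -5, 4, -4, 7, -5
Step 4: Jensen sum = log(8/5) + log(8/4) + log(8/4) + log(8/7) + log(8/5) = 2.4598
Step 5: n(R) = number of terms in the Jensen sum = count of zeros inside |z| < 8 = 5

5


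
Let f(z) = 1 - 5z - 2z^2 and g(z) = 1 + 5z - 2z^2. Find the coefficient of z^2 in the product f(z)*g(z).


Step 1: z^2 term in f*g comes from: (1)*(-2z^2) + (-5z)*(5z) + (-2z^2)*(1)
Step 2: = -2 - 25 - 2
Step 3: = -29

-29


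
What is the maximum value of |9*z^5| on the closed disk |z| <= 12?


Step 1: On |z| = 12, |f(z)| = 9 * |z|^5 = 9 * 12^5
Step 2: By maximum modulus principle, maximum is on boundary.
Step 3: Maximum = 9 * 248832 = 2239488

2239488


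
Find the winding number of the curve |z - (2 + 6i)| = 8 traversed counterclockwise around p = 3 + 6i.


Step 1: Center c = (2, 6), radius = 8
Step 2: |p - c|^2 = 1^2 + 0^2 = 1
Step 3: r^2 = 64
Step 4: |p-c| < r so winding number = 1

1


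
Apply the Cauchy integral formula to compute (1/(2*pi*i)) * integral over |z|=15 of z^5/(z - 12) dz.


Step 1: f(z) = z^5, a = 12 is inside |z| = 15
Step 2: By Cauchy integral formula: (1/(2pi*i)) * integral = f(a)
Step 3: f(12) = 12^5 = 248832

248832


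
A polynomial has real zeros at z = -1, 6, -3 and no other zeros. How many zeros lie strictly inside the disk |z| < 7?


Step 1: Check each root:
  z = -1: |-1| = 1 < 7
  z = 6: |6| = 6 < 7
  z = -3: |-3| = 3 < 7
Step 2: Count = 3

3


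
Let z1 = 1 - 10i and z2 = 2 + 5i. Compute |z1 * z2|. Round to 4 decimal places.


Step 1: |z1| = sqrt(1^2 + (-10)^2) = sqrt(101)
Step 2: |z2| = sqrt(2^2 + 5^2) = sqrt(29)
Step 3: |z1*z2| = |z1|*|z2| = sqrt(101) * sqrt(29) = sqrt(101 * 29) = sqrt(2929)
Step 4: = 54.1202

54.1202


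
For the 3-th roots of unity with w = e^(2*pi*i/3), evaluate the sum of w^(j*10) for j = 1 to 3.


Step 1: The sum sum_{j=1}^{n} w^(k*j) equals n if n | k, else 0.
Step 2: Here n = 3, k = 10
Step 3: Does n divide k? 3 | 10 -> False
Step 4: Sum = 0

0


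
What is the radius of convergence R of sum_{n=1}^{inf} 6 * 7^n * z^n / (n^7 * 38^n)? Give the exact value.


Step 1: General term a_n = 6 * 7^n / (n^7 * 38^n)
Step 2: By the root test, |a_n|^(1/n) = 6^(1/n) * 7 / (n^(7/n) * 38) -> 7/38 as n -> infinity (since 6^(1/n) -> 1 and n^(7/n) -> 1)
Step 3: R = 1/lim|a_n|^(1/n) = 38/7

38/7


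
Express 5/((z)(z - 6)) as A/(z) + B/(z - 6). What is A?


Step 1: Multiply both sides by (z) and set z = 0
Step 2: A = 5 / (0 - 6)
Step 3: A = 5 / (-6)
Step 4: A = -5/6

-5/6


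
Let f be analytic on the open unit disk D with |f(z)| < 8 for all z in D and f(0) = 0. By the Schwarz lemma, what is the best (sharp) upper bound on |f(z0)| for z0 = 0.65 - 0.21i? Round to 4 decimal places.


Step 1: g = f/8 maps D -> D with g(0) = 0, so by the Schwarz lemma |g(z)| <= |z|, i.e. |f(z)| <= 8|z|; this is sharp (f(z) = 8z).
Step 2: |z0|^2 = 0.65^2 + (-0.21)^2 = 0.4666
Step 3: |z0| = sqrt(0.4666) = 0.683081
Step 4: Best bound = 8 * |z0| = 8 * 0.683081 = 5.4647

5.4647
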